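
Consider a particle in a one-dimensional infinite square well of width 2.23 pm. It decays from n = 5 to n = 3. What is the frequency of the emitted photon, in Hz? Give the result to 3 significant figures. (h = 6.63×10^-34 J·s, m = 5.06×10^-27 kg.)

f = 5.27×10^16 Hz

E_1 = h²/(8mL²) = 2.184×10^-18 J and ΔE = (5² − 3²)E_1 = 3.494×10^-17 J.
f = ΔE/h = 3.494×10^-17/6.63×10^-34 = 5.27×10^16 Hz.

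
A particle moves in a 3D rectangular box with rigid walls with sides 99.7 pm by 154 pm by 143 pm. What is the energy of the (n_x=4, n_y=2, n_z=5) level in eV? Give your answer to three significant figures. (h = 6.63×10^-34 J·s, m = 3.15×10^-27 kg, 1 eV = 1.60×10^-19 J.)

For a 3D rectangular well E = (h²/8m)·Σ n_i²/L_i² = (6.63×10^-34)²/(8·3.15×10^-27) · [4²/(99.7 pm)² + 2²/(154 pm)² + 5²/(143 pm)²].
Evaluating gives E = 5.234×10^-20 J = 0.327 eV.

E = 0.327 eV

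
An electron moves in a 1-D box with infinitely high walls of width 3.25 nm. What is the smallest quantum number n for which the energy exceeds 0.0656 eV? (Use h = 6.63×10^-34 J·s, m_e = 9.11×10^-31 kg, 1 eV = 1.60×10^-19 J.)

E_1 = h²/(8m_eL²) = 5.710×10^-21 J = 0.03569 eV.
Need n² > 0.0656/0.03569 = 1.838, i.e. n > 1.356.
The smallest integer satisfying this is n = 2.

n = 2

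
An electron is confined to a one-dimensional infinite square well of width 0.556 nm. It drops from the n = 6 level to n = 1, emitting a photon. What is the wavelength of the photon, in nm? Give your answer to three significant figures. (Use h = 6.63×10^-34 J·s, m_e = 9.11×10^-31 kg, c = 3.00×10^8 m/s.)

E_1 = h²/(8m_eL²) = 1.951×10^-19 J, so ΔE = (6² − 1²)E_1 = 6.829×10^-18 J.
λ = hc/ΔE = (6.63×10^-34·3.00×10^8)/6.829×10^-18 = 2.91×10^-8 m = 29.1 nm.

λ = 29.1 nm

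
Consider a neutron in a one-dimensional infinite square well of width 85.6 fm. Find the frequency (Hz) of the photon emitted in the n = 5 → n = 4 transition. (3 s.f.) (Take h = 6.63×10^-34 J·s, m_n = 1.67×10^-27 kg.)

f = 6.10×10^19 Hz

E_1 = h²/(8m_nL²) = 4.490×10^-15 J and ΔE = (5² − 4²)E_1 = 4.041×10^-14 J.
f = ΔE/h = 4.041×10^-14/6.63×10^-34 = 6.10×10^19 Hz.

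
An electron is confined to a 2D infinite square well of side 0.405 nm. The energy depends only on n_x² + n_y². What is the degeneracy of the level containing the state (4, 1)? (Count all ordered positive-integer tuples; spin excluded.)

degeneracy = 2

The level has n_x² + n_y² = 17. The ordered positive-integer solutions are (1, 4), (4, 1).
That gives 2 states.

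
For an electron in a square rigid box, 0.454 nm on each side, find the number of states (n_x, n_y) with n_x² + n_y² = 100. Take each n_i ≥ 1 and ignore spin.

The level has n_x² + n_y² = 100. The ordered positive-integer solutions are (6, 8), (8, 6).
That gives 2 states.

degeneracy = 2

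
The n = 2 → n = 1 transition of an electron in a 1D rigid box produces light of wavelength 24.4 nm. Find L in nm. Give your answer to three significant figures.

The photon carries ΔE = hc/λ = 6.626×10^-34·2.998×10^8/2.44×10^-8 m = 8.141×10^-18 J.
Since ΔE = (2² − 1²)E_1, E_1 = 2.714×10^-18 J, and L = h/√(8m_eE_1) = 1.49×10^-10 m = 0.149 nm.

L = 0.149 nm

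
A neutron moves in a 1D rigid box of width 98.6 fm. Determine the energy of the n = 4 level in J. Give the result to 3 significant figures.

E_4 = 5.39×10^-14 J

For an infinite well E_n = n²h²/(8m_nL²), so E_1 = h²/(8m_nL²) = (6.626×10^-34)²/(8·1.675×10^-27·(9.86×10^-14 m)²) = 3.370×10^-15 J.
Then E_4 = 4²·E_1 = 16·3.370×10^-15 J = 5.39×10^-14 J.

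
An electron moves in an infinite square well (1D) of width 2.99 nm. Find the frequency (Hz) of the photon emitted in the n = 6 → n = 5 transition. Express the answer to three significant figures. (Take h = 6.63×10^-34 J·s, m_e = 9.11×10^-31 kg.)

f = 1.12×10^14 Hz

E_1 = h²/(8m_eL²) = 6.746×10^-21 J and ΔE = (6² − 5²)E_1 = 7.421×10^-20 J.
f = ΔE/h = 7.421×10^-20/6.63×10^-34 = 1.12×10^14 Hz.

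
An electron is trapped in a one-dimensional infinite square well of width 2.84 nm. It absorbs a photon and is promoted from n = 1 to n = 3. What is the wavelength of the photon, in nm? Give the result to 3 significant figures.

E_1 = h²/(8m_eL²) = 7.470×10^-21 J, so ΔE = (3² − 1²)E_1 = 5.976×10^-20 J.
λ = hc/ΔE = (6.626×10^-34·2.998×10^8)/5.976×10^-20 = 3.32×10^-6 m = 3.32×10^3 nm.

λ = 3.32×10^3 nm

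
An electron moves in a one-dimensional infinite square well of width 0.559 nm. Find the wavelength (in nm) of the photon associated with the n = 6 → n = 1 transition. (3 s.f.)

E_1 = h²/(8m_eL²) = 1.928×10^-19 J, so ΔE = (6² − 1²)E_1 = 6.748×10^-18 J.
λ = hc/ΔE = (6.626×10^-34·2.998×10^8)/6.748×10^-18 = 2.94×10^-8 m = 29.4 nm.

λ = 29.4 nm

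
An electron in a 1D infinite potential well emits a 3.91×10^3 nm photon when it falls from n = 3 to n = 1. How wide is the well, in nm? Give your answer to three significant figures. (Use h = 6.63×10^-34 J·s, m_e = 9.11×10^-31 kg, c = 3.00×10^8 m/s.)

The photon carries ΔE = hc/λ = 6.63×10^-34·3.00×10^8/3.91×10^-6 m = 5.087×10^-20 J.
Since ΔE = (3² − 1²)E_1, E_1 = 6.359×10^-21 J, and L = h/√(8m_eE_1) = 3.08×10^-9 m = 3.08 nm.

L = 3.08 nm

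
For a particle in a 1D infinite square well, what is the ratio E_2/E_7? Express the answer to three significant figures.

E_n ∝ n², so E_2/E_7 = 2²/7² = 4/49 = 0.0816.

0.0816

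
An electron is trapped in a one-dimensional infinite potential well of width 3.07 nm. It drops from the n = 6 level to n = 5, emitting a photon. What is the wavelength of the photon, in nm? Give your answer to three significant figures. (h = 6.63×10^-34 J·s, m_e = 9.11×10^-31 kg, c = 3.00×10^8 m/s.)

E_1 = h²/(8m_eL²) = 6.399×10^-21 J, so ΔE = (6² − 5²)E_1 = 7.039×10^-20 J.
λ = hc/ΔE = (6.63×10^-34·3.00×10^8)/7.039×10^-20 = 2.83×10^-6 m = 2.83×10^3 nm.

λ = 2.83×10^3 nm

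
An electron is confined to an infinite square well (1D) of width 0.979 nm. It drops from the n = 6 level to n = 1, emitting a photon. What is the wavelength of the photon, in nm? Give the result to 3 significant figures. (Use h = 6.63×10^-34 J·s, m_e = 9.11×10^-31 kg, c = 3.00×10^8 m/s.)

λ = 90.3 nm

E_1 = h²/(8m_eL²) = 6.293×10^-20 J, so ΔE = (6² − 1²)E_1 = 2.203×10^-18 J.
λ = hc/ΔE = (6.63×10^-34·3.00×10^8)/2.203×10^-18 = 9.03×10^-8 m = 90.3 nm.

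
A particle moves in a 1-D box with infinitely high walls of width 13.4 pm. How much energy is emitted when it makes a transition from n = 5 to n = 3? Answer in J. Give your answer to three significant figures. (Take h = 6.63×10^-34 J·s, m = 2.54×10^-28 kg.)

|ΔE| = 1.93×10^-17 J

E_1 = h²/(8mL²) = 1.205×10^-18 J.
|ΔE| = |5² − 3²|·E_1 = 16·1.205×10^-18 J = 1.93×10^-17 J.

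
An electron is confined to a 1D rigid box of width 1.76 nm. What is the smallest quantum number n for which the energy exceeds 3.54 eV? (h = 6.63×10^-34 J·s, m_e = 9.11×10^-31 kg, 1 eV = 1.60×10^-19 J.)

E_1 = h²/(8m_eL²) = 1.947×10^-20 J = 0.1217 eV.
Need n² > 3.54/0.1217 = 29.09, i.e. n > 5.394.
The smallest integer satisfying this is n = 6.

n = 6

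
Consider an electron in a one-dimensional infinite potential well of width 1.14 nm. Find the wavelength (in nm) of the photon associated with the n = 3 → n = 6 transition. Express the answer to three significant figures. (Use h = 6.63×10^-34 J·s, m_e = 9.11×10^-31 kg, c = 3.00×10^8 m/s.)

E_1 = h²/(8m_eL²) = 4.641×10^-20 J, so ΔE = (6² − 3²)E_1 = 1.253×10^-18 J.
λ = hc/ΔE = (6.63×10^-34·3.00×10^8)/1.253×10^-18 = 1.59×10^-7 m = 159 nm.

λ = 159 nm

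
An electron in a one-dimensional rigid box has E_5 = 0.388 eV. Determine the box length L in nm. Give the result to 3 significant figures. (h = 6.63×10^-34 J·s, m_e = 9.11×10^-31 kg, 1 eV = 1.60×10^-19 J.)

From E_n = n²h²/(8m_eL²), L = n·h/√(8m_eE_n).
E_5 = 0.388 eV = 6.208×10^-20 J, so L = 5·6.63×10^-34/√(8·9.11×10^-31·6.208×10^-20) = 4.93×10^-9 m = 4.93 nm.

L = 4.93 nm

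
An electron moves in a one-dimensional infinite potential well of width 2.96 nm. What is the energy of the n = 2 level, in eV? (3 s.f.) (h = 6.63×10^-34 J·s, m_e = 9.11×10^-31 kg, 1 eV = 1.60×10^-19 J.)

E_2 = 0.172 eV

For an infinite well E_n = n²h²/(8m_eL²), so E_1 = h²/(8m_eL²) = (6.63×10^-34)²/(8·9.11×10^-31·(2.96×10^-9 m)²) = 6.884×10^-21 J.
Then E_2 = 2²·E_1 = 4·6.884×10^-21 J = 2.754×10^-20 J.
Converting, E_2 = 2.754×10^-20 J / (1.60×10^-19 J/eV) = 0.172 eV.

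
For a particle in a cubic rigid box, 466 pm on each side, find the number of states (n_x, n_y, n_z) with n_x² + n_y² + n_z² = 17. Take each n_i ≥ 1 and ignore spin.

The level has n_x² + n_y² + n_z² = 17. The ordered positive-integer solutions are (2, 2, 3), (2, 3, 2), (3, 2, 2).
That gives 3 states.

degeneracy = 3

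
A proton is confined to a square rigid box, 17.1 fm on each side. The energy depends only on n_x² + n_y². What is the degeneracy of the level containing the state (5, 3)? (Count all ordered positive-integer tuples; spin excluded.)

degeneracy = 2

The level has n_x² + n_y² = 34. The ordered positive-integer solutions are (3, 5), (5, 3).
That gives 2 states.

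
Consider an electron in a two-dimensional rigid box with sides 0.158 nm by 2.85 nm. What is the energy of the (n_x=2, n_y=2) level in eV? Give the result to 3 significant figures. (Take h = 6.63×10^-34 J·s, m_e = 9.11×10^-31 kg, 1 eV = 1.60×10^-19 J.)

For a 2D rectangular well E = (h²/8m_e)·Σ n_i²/L_i² = (6.63×10^-34)²/(8·9.11×10^-31) · [2²/(0.158 nm)² + 2²/(2.85 nm)²].
Evaluating gives E = 9.694×10^-18 J = 60.6 eV.

E = 60.6 eV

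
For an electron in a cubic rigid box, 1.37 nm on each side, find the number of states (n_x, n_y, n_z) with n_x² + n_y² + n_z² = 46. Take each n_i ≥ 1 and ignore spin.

The level has n_x² + n_y² + n_z² = 46. The ordered positive-integer solutions are (1, 3, 6), (1, 6, 3), (3, 1, 6), (3, 6, 1), (6, 1, 3), (6, 3, 1).
That gives 6 states.

degeneracy = 6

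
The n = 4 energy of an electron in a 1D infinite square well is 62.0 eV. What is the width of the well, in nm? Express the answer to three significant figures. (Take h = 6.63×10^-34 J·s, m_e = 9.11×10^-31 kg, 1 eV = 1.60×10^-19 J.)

L = 0.312 nm

From E_n = n²h²/(8m_eL²), L = n·h/√(8m_eE_n).
E_4 = 62.0 eV = 9.920×10^-18 J, so L = 4·6.63×10^-34/√(8·9.11×10^-31·9.920×10^-18) = 3.12×10^-10 m = 0.312 nm.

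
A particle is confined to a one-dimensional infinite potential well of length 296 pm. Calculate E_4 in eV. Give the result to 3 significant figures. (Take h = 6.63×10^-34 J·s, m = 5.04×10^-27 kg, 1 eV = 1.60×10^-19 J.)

For an infinite well E_n = n²h²/(8mL²), so E_1 = h²/(8mL²) = (6.63×10^-34)²/(8·5.04×10^-27·(2.96×10^-10 m)²) = 1.244×10^-22 J.
Then E_4 = 4²·E_1 = 16·1.244×10^-22 J = 1.990×10^-21 J.
Converting, E_4 = 1.990×10^-21 J / (1.60×10^-19 J/eV) = 0.0124 eV.

E_4 = 0.0124 eV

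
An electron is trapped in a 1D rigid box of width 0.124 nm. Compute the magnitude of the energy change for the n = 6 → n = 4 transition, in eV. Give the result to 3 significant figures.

E_1 = h²/(8m_eL²) = 3.918×10^-18 J.
|ΔE| = |6² − 4²|·E_1 = 20·3.918×10^-18 J = 7.836×10^-17 J = 489 eV.

|ΔE| = 489 eV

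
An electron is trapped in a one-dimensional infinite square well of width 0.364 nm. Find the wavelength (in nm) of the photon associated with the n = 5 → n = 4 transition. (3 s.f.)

λ = 48.5 nm

E_1 = h²/(8m_eL²) = 4.547×10^-19 J, so ΔE = (5² − 4²)E_1 = 4.092×10^-18 J.
λ = hc/ΔE = (6.626×10^-34·2.998×10^8)/4.092×10^-18 = 4.85×10^-8 m = 48.5 nm.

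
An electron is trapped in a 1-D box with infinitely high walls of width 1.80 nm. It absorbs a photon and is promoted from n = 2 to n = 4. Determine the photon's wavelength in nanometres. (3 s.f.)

E_1 = h²/(8m_eL²) = 1.860×10^-20 J, so ΔE = (4² − 2²)E_1 = 2.232×10^-19 J.
λ = hc/ΔE = (6.626×10^-34·2.998×10^8)/2.232×10^-19 = 8.90×10^-7 m = 890 nm.

λ = 890 nm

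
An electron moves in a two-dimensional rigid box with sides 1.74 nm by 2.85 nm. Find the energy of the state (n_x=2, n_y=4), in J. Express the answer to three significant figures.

E = 1.98×10^-19 J

For a 2D rectangular well E = (h²/8m_e)·Σ n_i²/L_i² = (6.626×10^-34)²/(8·9.109×10^-31) · [2²/(1.74 nm)² + 4²/(2.85 nm)²].
Evaluating gives E = 1.98×10^-19 J.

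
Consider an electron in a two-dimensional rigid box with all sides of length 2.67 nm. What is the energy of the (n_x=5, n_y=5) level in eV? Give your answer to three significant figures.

E = 2.64 eV

For a 2D rectangular well E = (h²/8m_e)·Σ n_i²/L_i² = (6.626×10^-34)²/(8·9.109×10^-31) · [5²/(2.67 nm)² + 5²/(2.67 nm)²].
Evaluating gives E = 4.226×10^-19 J = 2.64 eV.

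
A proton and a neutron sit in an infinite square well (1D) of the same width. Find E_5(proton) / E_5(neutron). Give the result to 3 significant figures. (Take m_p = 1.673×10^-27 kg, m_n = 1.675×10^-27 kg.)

E_n ∝ 1/m at fixed n and L, so the ratio is m_n/m_p = 1.675×10^-27/1.673×10^-27 = 1.00.

1.00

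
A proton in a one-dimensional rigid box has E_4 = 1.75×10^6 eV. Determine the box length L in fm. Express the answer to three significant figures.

From E_n = n²h²/(8m_pL²), L = n·h/√(8m_pE_n).
E_4 = 1.75×10^6 eV = 2.804×10^-13 J, so L = 4·6.626×10^-34/√(8·1.673×10^-27·2.804×10^-13) = 4.33×10^-14 m = 43.3 fm.

L = 43.3 fm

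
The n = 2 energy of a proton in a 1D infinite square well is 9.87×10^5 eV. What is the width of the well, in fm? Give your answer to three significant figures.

L = 28.8 fm

From E_n = n²h²/(8m_pL²), L = n·h/√(8m_pE_n).
E_2 = 9.87×10^5 eV = 1.581×10^-13 J, so L = 2·6.626×10^-34/√(8·1.673×10^-27·1.581×10^-13) = 2.88×10^-14 m = 28.8 fm.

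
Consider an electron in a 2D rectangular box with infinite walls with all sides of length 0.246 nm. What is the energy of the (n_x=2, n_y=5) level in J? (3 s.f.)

For a 2D rectangular well E = (h²/8m_e)·Σ n_i²/L_i² = (6.626×10^-34)²/(8·9.109×10^-31) · [2²/(0.246 nm)² + 5²/(0.246 nm)²].
Evaluating gives E = 2.89×10^-17 J.

E = 2.89×10^-17 J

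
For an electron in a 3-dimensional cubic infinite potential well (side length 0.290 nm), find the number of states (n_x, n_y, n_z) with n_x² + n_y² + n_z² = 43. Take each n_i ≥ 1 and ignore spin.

degeneracy = 3

The level has n_x² + n_y² + n_z² = 43. The ordered positive-integer solutions are (3, 3, 5), (3, 5, 3), (5, 3, 3).
That gives 3 states.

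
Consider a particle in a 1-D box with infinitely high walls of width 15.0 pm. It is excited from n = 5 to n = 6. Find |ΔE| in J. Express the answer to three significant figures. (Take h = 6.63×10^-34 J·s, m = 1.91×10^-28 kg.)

E_1 = h²/(8mL²) = 1.279×10^-18 J.
|ΔE| = |5² − 6²|·E_1 = 11·1.279×10^-18 J = 1.41×10^-17 J.

|ΔE| = 1.41×10^-17 J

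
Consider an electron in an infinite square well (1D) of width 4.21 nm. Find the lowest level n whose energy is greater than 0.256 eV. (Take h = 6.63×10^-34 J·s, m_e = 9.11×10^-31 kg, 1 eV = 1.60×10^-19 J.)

E_1 = h²/(8m_eL²) = 3.403×10^-21 J = 0.02127 eV.
Need n² > 0.256/0.02127 = 12.04, i.e. n > 3.470.
The smallest integer satisfying this is n = 4.

n = 4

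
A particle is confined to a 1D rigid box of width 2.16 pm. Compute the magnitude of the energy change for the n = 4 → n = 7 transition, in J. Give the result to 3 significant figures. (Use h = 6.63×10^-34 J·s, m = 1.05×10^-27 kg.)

|ΔE| = 3.70×10^-16 J

E_1 = h²/(8mL²) = 1.122×10^-17 J.
|ΔE| = |4² − 7²|·E_1 = 33·1.122×10^-17 J = 3.70×10^-16 J.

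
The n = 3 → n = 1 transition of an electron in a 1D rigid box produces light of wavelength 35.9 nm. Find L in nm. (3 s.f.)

L = 0.295 nm

The photon carries ΔE = hc/λ = 6.626×10^-34·2.998×10^8/3.59×10^-8 m = 5.533×10^-18 J.
Since ΔE = (3² − 1²)E_1, E_1 = 6.916×10^-19 J, and L = h/√(8m_eE_1) = 2.95×10^-10 m = 0.295 nm.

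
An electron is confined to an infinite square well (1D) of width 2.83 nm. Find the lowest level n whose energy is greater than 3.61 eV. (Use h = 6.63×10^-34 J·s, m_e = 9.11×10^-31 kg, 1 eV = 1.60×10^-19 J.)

n = 9

E_1 = h²/(8m_eL²) = 7.531×10^-21 J = 0.04707 eV.
Need n² > 3.61/0.04707 = 76.69, i.e. n > 8.757.
The smallest integer satisfying this is n = 9.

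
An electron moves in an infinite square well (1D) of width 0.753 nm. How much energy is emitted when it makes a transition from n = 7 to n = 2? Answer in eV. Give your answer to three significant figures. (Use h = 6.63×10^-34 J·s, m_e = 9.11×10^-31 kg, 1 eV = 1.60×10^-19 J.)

E_1 = h²/(8m_eL²) = 1.064×10^-19 J.
|ΔE| = |7² − 2²|·E_1 = 45·1.064×10^-19 J = 4.788×10^-18 J = 29.9 eV.

|ΔE| = 29.9 eV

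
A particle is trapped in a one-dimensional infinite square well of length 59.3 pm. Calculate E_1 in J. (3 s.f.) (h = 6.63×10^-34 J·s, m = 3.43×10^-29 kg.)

E_1 = 4.56×10^-19 J

For an infinite well E_n = n²h²/(8mL²), so E_1 = h²/(8mL²) = (6.63×10^-34)²/(8·3.43×10^-29·(5.93×10^-11 m)²) = 4.555×10^-19 J.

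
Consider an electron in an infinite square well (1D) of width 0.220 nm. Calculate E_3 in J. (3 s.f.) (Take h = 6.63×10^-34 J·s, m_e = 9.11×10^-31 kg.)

E_3 = 1.12×10^-17 J

For an infinite well E_n = n²h²/(8m_eL²), so E_1 = h²/(8m_eL²) = (6.63×10^-34)²/(8·9.11×10^-31·(2.20×10^-10 m)²) = 1.246×10^-18 J.
Then E_3 = 3²·E_1 = 9·1.246×10^-18 J = 1.12×10^-17 J.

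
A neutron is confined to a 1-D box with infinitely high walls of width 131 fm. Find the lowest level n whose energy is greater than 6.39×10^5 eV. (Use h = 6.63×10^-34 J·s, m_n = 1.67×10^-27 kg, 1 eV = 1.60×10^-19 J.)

n = 8

E_1 = h²/(8m_nL²) = 1.917×10^-15 J = 1.198×10^4 eV.
Need n² > 6.39×10^5/1.198×10^4 = 53.34, i.e. n > 7.303.
The smallest integer satisfying this is n = 8.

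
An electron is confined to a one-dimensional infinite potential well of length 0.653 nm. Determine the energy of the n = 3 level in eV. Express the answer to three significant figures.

For an infinite well E_n = n²h²/(8m_eL²), so E_1 = h²/(8m_eL²) = (6.626×10^-34)²/(8·9.109×10^-31·(6.53×10^-10 m)²) = 1.413×10^-19 J.
Then E_3 = 3²·E_1 = 9·1.413×10^-19 J = 1.272×10^-18 J.
Converting, E_3 = 1.272×10^-18 J / (1.602×10^-19 J/eV) = 7.94 eV.

E_3 = 7.94 eV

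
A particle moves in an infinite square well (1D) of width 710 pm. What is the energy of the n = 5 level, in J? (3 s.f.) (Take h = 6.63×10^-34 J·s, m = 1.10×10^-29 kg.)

For an infinite well E_n = n²h²/(8mL²), so E_1 = h²/(8mL²) = (6.63×10^-34)²/(8·1.10×10^-29·(7.10×10^-10 m)²) = 9.909×10^-21 J.
Then E_5 = 5²·E_1 = 25·9.909×10^-21 J = 2.48×10^-19 J.

E_5 = 2.48×10^-19 J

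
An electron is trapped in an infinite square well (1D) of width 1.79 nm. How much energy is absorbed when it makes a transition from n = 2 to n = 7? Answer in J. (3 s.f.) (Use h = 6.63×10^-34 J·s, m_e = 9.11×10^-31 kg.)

E_1 = h²/(8m_eL²) = 1.882×10^-20 J.
|ΔE| = |2² − 7²|·E_1 = 45·1.882×10^-20 J = 8.47×10^-19 J.

|ΔE| = 8.47×10^-19 J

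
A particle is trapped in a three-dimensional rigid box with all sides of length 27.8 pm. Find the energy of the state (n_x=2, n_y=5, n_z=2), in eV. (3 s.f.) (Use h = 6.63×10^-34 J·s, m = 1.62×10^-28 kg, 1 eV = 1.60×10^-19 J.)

E = 90.5 eV

For a 3D rectangular well E = (h²/8m)·Σ n_i²/L_i² = (6.63×10^-34)²/(8·1.62×10^-28) · [2²/(27.8 pm)² + 5²/(27.8 pm)² + 2²/(27.8 pm)²].
Evaluating gives E = 1.448×10^-17 J = 90.5 eV.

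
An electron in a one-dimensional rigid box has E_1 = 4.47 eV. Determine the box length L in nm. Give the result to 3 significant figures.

L = 0.290 nm

From E_n = n²h²/(8m_eL²), L = n·h/√(8m_eE_n).
E_1 = 4.47 eV = 7.161×10^-19 J, so L = 1·6.626×10^-34/√(8·9.109×10^-31·7.161×10^-19) = 2.90×10^-10 m = 0.290 nm.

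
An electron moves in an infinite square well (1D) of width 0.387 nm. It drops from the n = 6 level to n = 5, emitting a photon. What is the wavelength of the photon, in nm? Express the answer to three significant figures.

λ = 44.9 nm

E_1 = h²/(8m_eL²) = 4.023×10^-19 J, so ΔE = (6² − 5²)E_1 = 4.425×10^-18 J.
λ = hc/ΔE = (6.626×10^-34·2.998×10^8)/4.425×10^-18 = 4.49×10^-8 m = 44.9 nm.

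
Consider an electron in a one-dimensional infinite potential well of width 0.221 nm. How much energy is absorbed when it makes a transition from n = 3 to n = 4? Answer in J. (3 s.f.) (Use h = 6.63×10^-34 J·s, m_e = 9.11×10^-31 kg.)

|ΔE| = 8.64×10^-18 J

E_1 = h²/(8m_eL²) = 1.235×10^-18 J.
|ΔE| = |3² − 4²|·E_1 = 7·1.235×10^-18 J = 8.64×10^-18 J.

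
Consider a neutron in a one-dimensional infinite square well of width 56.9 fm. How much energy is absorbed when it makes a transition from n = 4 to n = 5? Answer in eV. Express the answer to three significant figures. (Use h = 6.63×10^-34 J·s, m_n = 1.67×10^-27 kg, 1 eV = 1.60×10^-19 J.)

|ΔE| = 5.72×10^5 eV

E_1 = h²/(8m_nL²) = 1.016×10^-14 J.
|ΔE| = |4² − 5²|·E_1 = 9·1.016×10^-14 J = 9.144×10^-14 J = 5.72×10^5 eV.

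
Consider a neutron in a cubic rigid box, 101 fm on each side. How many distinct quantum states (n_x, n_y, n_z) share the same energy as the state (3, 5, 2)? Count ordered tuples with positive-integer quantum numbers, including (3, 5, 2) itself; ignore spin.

The level has n_x² + n_y² + n_z² = 38. The ordered positive-integer solutions are (1, 1, 6), (1, 6, 1), (2, 3, 5), (2, 5, 3), (3, 2, 5), (3, 5, 2), (5, 2, 3), (5, 3, 2), (6, 1, 1).
That gives 9 states.

degeneracy = 9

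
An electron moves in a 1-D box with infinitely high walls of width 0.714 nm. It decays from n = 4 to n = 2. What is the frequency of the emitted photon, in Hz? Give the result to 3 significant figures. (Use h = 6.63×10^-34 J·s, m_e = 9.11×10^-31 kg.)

f = 2.14×10^15 Hz

E_1 = h²/(8m_eL²) = 1.183×10^-19 J and ΔE = (4² − 2²)E_1 = 1.420×10^-18 J.
f = ΔE/h = 1.420×10^-18/6.63×10^-34 = 2.14×10^15 Hz.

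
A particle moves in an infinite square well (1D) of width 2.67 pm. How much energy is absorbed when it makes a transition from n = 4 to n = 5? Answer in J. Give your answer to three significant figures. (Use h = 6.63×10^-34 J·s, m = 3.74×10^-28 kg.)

|ΔE| = 1.85×10^-16 J

E_1 = h²/(8mL²) = 2.061×10^-17 J.
|ΔE| = |4² − 5²|·E_1 = 9·2.061×10^-17 J = 1.85×10^-16 J.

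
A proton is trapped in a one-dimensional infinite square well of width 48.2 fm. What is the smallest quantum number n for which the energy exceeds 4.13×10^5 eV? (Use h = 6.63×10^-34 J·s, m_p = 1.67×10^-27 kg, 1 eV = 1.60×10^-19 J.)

n = 3

E_1 = h²/(8m_pL²) = 1.416×10^-14 J = 8.850×10^4 eV.
Need n² > 4.13×10^5/8.850×10^4 = 4.667, i.e. n > 2.160.
The smallest integer satisfying this is n = 3.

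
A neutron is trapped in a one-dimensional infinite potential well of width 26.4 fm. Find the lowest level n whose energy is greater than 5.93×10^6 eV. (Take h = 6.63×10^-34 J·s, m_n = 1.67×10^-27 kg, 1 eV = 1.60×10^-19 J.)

n = 5

E_1 = h²/(8m_nL²) = 4.721×10^-14 J = 2.951×10^5 eV.
Need n² > 5.93×10^6/2.951×10^5 = 20.09, i.e. n > 4.482.
The smallest integer satisfying this is n = 5.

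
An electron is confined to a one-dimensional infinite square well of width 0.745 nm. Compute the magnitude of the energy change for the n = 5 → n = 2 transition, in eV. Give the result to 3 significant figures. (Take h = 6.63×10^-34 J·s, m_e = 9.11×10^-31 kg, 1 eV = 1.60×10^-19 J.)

E_1 = h²/(8m_eL²) = 1.087×10^-19 J.
|ΔE| = |5² − 2²|·E_1 = 21·1.087×10^-19 J = 2.283×10^-18 J = 14.3 eV.

|ΔE| = 14.3 eV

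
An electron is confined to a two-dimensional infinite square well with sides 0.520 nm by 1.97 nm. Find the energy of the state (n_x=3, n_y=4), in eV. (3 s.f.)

For a 2D rectangular well E = (h²/8m_e)·Σ n_i²/L_i² = (6.626×10^-34)²/(8·9.109×10^-31) · [3²/(0.520 nm)² + 4²/(1.97 nm)²].
Evaluating gives E = 2.254×10^-18 J = 14.1 eV.

E = 14.1 eV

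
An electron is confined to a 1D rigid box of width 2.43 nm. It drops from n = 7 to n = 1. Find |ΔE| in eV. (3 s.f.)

|ΔE| = 3.06 eV

E_1 = h²/(8m_eL²) = 1.020×10^-20 J.
|ΔE| = |7² − 1²|·E_1 = 48·1.020×10^-20 J = 4.896×10^-19 J = 3.06 eV.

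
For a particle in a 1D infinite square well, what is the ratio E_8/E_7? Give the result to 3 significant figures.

E_n ∝ n², so E_8/E_7 = 8²/7² = 64/49 = 1.31.

1.31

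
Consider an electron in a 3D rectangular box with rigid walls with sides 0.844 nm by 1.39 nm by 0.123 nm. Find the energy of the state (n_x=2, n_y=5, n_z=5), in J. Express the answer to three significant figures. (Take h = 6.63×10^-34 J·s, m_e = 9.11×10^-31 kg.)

For a 3D rectangular well E = (h²/8m_e)·Σ n_i²/L_i² = (6.63×10^-34)²/(8·9.11×10^-31) · [2²/(0.844 nm)² + 5²/(1.39 nm)² + 5²/(0.123 nm)²].
Evaluating gives E = 1.01×10^-16 J.

E = 1.01×10^-16 J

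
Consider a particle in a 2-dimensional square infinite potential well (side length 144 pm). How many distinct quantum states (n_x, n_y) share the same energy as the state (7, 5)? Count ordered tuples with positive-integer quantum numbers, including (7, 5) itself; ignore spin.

degeneracy = 2

The level has n_x² + n_y² = 74. The ordered positive-integer solutions are (5, 7), (7, 5).
That gives 2 states.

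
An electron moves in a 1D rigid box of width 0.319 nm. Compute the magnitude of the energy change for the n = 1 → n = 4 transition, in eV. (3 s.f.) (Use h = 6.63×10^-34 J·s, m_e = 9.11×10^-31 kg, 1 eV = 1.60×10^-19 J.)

|ΔE| = 55.6 eV

E_1 = h²/(8m_eL²) = 5.927×10^-19 J.
|ΔE| = |1² − 4²|·E_1 = 15·5.927×10^-19 J = 8.891×10^-18 J = 55.6 eV.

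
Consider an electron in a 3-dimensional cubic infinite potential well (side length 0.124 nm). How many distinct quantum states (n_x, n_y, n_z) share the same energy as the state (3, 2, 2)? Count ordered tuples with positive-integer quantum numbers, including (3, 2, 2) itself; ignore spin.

degeneracy = 3

The level has n_x² + n_y² + n_z² = 17. The ordered positive-integer solutions are (2, 2, 3), (2, 3, 2), (3, 2, 2).
That gives 3 states.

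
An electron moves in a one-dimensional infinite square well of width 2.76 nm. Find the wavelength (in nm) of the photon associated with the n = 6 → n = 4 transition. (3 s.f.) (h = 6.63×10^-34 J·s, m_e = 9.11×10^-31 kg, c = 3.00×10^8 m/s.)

λ = 1.26×10^3 nm

E_1 = h²/(8m_eL²) = 7.918×10^-21 J, so ΔE = (6² − 4²)E_1 = 1.584×10^-19 J.
λ = hc/ΔE = (6.63×10^-34·3.00×10^8)/1.584×10^-19 = 1.26×10^-6 m = 1.26×10^3 nm.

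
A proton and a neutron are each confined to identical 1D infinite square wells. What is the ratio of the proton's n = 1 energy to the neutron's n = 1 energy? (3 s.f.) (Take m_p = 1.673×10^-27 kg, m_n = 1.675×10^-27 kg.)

E_n ∝ 1/m at fixed n and L, so the ratio is m_n/m_p = 1.675×10^-27/1.673×10^-27 = 1.00.

1.00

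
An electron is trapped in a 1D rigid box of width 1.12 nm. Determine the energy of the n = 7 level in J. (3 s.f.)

E_7 = 2.35×10^-18 J

For an infinite well E_n = n²h²/(8m_eL²), so E_1 = h²/(8m_eL²) = (6.626×10^-34)²/(8·9.109×10^-31·(1.12×10^-9 m)²) = 4.803×10^-20 J.
Then E_7 = 7²·E_1 = 49·4.803×10^-20 J = 2.35×10^-18 J.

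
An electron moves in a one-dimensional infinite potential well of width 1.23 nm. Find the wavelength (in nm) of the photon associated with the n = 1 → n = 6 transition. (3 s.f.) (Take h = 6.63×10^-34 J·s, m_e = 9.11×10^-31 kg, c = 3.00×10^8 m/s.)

λ = 143 nm

E_1 = h²/(8m_eL²) = 3.987×10^-20 J, so ΔE = (6² − 1²)E_1 = 1.395×10^-18 J.
λ = hc/ΔE = (6.63×10^-34·3.00×10^8)/1.395×10^-18 = 1.43×10^-7 m = 143 nm.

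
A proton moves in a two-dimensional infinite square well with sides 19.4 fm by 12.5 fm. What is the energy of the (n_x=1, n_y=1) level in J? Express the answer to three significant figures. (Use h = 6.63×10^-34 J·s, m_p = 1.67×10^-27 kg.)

E = 2.98×10^-13 J

For a 2D rectangular well E = (h²/8m_p)·Σ n_i²/L_i² = (6.63×10^-34)²/(8·1.67×10^-27) · [1²/(19.4 fm)² + 1²/(12.5 fm)²].
Evaluating gives E = 2.98×10^-13 J.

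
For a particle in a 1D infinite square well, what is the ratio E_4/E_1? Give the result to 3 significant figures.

16.0

E_n ∝ n², so E_4/E_1 = 4²/1² = 16/1 = 16.0.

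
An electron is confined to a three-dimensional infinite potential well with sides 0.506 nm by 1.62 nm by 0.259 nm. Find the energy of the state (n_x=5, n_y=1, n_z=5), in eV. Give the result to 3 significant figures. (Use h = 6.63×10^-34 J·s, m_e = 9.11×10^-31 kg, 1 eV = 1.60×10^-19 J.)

For a 3D rectangular well E = (h²/8m_e)·Σ n_i²/L_i² = (6.63×10^-34)²/(8·9.11×10^-31) · [5²/(0.506 nm)² + 1²/(1.62 nm)² + 5²/(0.259 nm)²].
Evaluating gives E = 2.839×10^-17 J = 177 eV.

E = 177 eV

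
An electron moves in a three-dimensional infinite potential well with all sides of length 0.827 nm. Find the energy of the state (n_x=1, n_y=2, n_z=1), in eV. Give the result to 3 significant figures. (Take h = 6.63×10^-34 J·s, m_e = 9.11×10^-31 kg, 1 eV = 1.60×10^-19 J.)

E = 3.31 eV

For a 3D rectangular well E = (h²/8m_e)·Σ n_i²/L_i² = (6.63×10^-34)²/(8·9.11×10^-31) · [1²/(0.827 nm)² + 2²/(0.827 nm)² + 1²/(0.827 nm)²].
Evaluating gives E = 5.291×10^-19 J = 3.31 eV.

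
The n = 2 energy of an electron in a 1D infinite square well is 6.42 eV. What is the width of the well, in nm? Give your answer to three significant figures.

L = 0.484 nm

From E_n = n²h²/(8m_eL²), L = n·h/√(8m_eE_n).
E_2 = 6.42 eV = 1.028×10^-18 J, so L = 2·6.626×10^-34/√(8·9.109×10^-31·1.028×10^-18) = 4.84×10^-10 m = 0.484 nm.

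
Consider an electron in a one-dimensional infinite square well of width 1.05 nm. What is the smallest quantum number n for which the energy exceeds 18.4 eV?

E_1 = h²/(8m_eL²) = 5.465×10^-20 J = 0.3411 eV.
Need n² > 18.4/0.3411 = 53.94, i.e. n > 7.344.
The smallest integer satisfying this is n = 8.

n = 8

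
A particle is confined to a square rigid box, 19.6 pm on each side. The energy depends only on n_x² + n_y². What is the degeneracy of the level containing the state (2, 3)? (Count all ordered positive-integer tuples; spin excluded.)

degeneracy = 2

The level has n_x² + n_y² = 13. The ordered positive-integer solutions are (2, 3), (3, 2).
That gives 2 states.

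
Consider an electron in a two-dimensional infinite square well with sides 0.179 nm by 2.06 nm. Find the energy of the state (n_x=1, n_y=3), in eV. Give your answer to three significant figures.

E = 12.5 eV

For a 2D rectangular well E = (h²/8m_e)·Σ n_i²/L_i² = (6.626×10^-34)²/(8·9.109×10^-31) · [1²/(0.179 nm)² + 3²/(2.06 nm)²].
Evaluating gives E = 2.008×10^-18 J = 12.5 eV.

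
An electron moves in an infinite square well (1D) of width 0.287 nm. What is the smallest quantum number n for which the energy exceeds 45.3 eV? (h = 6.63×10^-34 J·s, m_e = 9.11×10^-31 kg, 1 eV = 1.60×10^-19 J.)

E_1 = h²/(8m_eL²) = 7.322×10^-19 J = 4.576 eV.
Need n² > 45.3/4.576 = 9.899, i.e. n > 3.146.
The smallest integer satisfying this is n = 4.

n = 4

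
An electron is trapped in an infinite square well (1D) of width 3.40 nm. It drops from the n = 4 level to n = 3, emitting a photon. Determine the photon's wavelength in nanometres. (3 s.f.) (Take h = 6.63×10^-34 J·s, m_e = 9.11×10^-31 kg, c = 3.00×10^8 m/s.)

E_1 = h²/(8m_eL²) = 5.217×10^-21 J, so ΔE = (4² − 3²)E_1 = 3.652×10^-20 J.
λ = hc/ΔE = (6.63×10^-34·3.00×10^8)/3.652×10^-20 = 5.45×10^-6 m = 5.45×10^3 nm.

λ = 5.45×10^3 nm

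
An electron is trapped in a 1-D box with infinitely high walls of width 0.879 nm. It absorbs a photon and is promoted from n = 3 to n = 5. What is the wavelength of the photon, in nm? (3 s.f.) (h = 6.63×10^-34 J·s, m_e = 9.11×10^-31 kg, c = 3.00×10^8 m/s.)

E_1 = h²/(8m_eL²) = 7.806×10^-20 J, so ΔE = (5² − 3²)E_1 = 1.249×10^-18 J.
λ = hc/ΔE = (6.63×10^-34·3.00×10^8)/1.249×10^-18 = 1.59×10^-7 m = 159 nm.

λ = 159 nm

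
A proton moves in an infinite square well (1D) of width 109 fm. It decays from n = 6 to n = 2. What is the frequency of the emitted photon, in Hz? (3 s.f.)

E_1 = h²/(8m_pL²) = 2.761×10^-15 J and ΔE = (6² − 2²)E_1 = 8.835×10^-14 J.
f = ΔE/h = 8.835×10^-14/6.626×10^-34 = 1.33×10^20 Hz.

f = 1.33×10^20 Hz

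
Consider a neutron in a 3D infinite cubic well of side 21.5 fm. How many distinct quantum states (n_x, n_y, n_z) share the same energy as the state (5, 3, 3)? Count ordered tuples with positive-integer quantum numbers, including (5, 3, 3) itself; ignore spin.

The level has n_x² + n_y² + n_z² = 43. The ordered positive-integer solutions are (3, 3, 5), (3, 5, 3), (5, 3, 3).
That gives 3 states.

degeneracy = 3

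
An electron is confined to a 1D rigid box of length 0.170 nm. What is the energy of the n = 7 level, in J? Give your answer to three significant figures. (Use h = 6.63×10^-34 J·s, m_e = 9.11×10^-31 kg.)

For an infinite well E_n = n²h²/(8m_eL²), so E_1 = h²/(8m_eL²) = (6.63×10^-34)²/(8·9.11×10^-31·(1.70×10^-10 m)²) = 2.087×10^-18 J.
Then E_7 = 7²·E_1 = 49·2.087×10^-18 J = 1.02×10^-16 J.

E_7 = 1.02×10^-16 J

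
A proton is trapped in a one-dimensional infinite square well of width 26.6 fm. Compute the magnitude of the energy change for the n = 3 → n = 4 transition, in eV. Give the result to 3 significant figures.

|ΔE| = 2.03×10^6 eV

E_1 = h²/(8m_pL²) = 4.636×10^-14 J.
|ΔE| = |3² − 4²|·E_1 = 7·4.636×10^-14 J = 3.245×10^-13 J = 2.03×10^6 eV.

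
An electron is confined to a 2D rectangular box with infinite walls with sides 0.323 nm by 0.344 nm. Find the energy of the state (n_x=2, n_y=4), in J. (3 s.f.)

For a 2D rectangular well E = (h²/8m_e)·Σ n_i²/L_i² = (6.626×10^-34)²/(8·9.109×10^-31) · [2²/(0.323 nm)² + 4²/(0.344 nm)²].
Evaluating gives E = 1.05×10^-17 J.

E = 1.05×10^-17 J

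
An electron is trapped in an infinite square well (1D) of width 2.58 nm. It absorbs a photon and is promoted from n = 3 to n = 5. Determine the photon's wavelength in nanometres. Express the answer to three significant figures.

E_1 = h²/(8m_eL²) = 9.051×10^-21 J, so ΔE = (5² − 3²)E_1 = 1.448×10^-19 J.
λ = hc/ΔE = (6.626×10^-34·2.998×10^8)/1.448×10^-19 = 1.37×10^-6 m = 1.37×10^3 nm.

λ = 1.37×10^3 nm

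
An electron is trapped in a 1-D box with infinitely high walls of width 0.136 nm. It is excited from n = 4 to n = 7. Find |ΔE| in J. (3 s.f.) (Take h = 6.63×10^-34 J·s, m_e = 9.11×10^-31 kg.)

E_1 = h²/(8m_eL²) = 3.261×10^-18 J.
|ΔE| = |4² − 7²|·E_1 = 33·3.261×10^-18 J = 1.08×10^-16 J.

|ΔE| = 1.08×10^-16 J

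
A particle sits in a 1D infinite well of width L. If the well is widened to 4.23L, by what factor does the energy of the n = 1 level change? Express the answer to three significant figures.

0.0559

E_n ∝ 1/L², so the energy scales by 1/4.23² = 0.0559.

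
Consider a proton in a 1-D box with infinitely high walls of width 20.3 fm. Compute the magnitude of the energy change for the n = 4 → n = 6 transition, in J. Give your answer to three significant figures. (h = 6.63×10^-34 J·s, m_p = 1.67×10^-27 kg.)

|ΔE| = 1.60×10^-12 J

E_1 = h²/(8m_pL²) = 7.984×10^-14 J.
|ΔE| = |4² − 6²|·E_1 = 20·7.984×10^-14 J = 1.60×10^-12 J.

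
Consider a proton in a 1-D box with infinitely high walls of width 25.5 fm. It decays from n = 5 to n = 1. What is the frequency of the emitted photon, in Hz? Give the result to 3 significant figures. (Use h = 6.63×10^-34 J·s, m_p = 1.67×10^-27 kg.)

f = 1.83×10^21 Hz

E_1 = h²/(8m_pL²) = 5.060×10^-14 J and ΔE = (5² − 1²)E_1 = 1.214×10^-12 J.
f = ΔE/h = 1.214×10^-12/6.63×10^-34 = 1.83×10^21 Hz.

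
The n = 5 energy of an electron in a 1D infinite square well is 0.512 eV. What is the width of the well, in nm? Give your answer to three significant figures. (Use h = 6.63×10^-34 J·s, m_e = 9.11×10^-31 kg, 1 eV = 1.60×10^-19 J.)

L = 4.29 nm

From E_n = n²h²/(8m_eL²), L = n·h/√(8m_eE_n).
E_5 = 0.512 eV = 8.192×10^-20 J, so L = 5·6.63×10^-34/√(8·9.11×10^-31·8.192×10^-20) = 4.29×10^-9 m = 4.29 nm.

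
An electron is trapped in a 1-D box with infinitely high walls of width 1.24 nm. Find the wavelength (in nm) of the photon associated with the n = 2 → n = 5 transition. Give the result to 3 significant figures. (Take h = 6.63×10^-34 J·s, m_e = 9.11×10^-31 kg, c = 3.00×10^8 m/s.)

λ = 241 nm

E_1 = h²/(8m_eL²) = 3.923×10^-20 J, so ΔE = (5² − 2²)E_1 = 8.238×10^-19 J.
λ = hc/ΔE = (6.63×10^-34·3.00×10^8)/8.238×10^-19 = 2.41×10^-7 m = 241 nm.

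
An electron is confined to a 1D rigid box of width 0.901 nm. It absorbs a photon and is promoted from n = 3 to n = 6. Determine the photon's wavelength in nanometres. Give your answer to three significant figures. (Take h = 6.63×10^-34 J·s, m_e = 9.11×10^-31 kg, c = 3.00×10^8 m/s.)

λ = 99.2 nm

E_1 = h²/(8m_eL²) = 7.430×10^-20 J, so ΔE = (6² − 3²)E_1 = 2.006×10^-18 J.
λ = hc/ΔE = (6.63×10^-34·3.00×10^8)/2.006×10^-18 = 9.92×10^-8 m = 99.2 nm.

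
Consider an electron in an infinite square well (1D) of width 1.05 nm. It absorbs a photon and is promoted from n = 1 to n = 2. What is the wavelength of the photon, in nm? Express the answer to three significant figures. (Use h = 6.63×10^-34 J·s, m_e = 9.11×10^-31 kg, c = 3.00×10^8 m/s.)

λ = 1.21×10^3 nm

E_1 = h²/(8m_eL²) = 5.471×10^-20 J, so ΔE = (2² − 1²)E_1 = 1.641×10^-19 J.
λ = hc/ΔE = (6.63×10^-34·3.00×10^8)/1.641×10^-19 = 1.21×10^-6 m = 1.21×10^3 nm.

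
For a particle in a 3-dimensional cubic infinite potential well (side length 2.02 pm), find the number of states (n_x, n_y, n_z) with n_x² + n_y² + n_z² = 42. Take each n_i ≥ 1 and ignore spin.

degeneracy = 6

The level has n_x² + n_y² + n_z² = 42. The ordered positive-integer solutions are (1, 4, 5), (1, 5, 4), (4, 1, 5), (4, 5, 1), (5, 1, 4), (5, 4, 1).
That gives 6 states.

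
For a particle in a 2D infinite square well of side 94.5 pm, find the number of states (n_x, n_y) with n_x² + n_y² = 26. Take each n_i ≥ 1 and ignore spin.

degeneracy = 2

The level has n_x² + n_y² = 26. The ordered positive-integer solutions are (1, 5), (5, 1).
That gives 2 states.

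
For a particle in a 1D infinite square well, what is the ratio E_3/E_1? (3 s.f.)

E_n ∝ n², so E_3/E_1 = 3²/1² = 9/1 = 9.00.

9.00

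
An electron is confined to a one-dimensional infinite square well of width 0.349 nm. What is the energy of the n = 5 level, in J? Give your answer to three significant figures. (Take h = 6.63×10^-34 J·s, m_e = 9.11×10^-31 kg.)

E_5 = 1.24×10^-17 J

For an infinite well E_n = n²h²/(8m_eL²), so E_1 = h²/(8m_eL²) = (6.63×10^-34)²/(8·9.11×10^-31·(3.49×10^-10 m)²) = 4.952×10^-19 J.
Then E_5 = 5²·E_1 = 25·4.952×10^-19 J = 1.24×10^-17 J.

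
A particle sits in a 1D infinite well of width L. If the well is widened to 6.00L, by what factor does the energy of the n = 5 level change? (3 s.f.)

E_n ∝ 1/L², so the energy scales by 1/6.00² = 0.0278.

0.0278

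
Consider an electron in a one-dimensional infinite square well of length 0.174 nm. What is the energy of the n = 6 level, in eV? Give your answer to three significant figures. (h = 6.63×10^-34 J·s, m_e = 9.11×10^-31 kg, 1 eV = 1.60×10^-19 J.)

For an infinite well E_n = n²h²/(8m_eL²), so E_1 = h²/(8m_eL²) = (6.63×10^-34)²/(8·9.11×10^-31·(1.74×10^-10 m)²) = 1.992×10^-18 J.
Then E_6 = 6²·E_1 = 36·1.992×10^-18 J = 7.171×10^-17 J.
Converting, E_6 = 7.171×10^-17 J / (1.60×10^-19 J/eV) = 448 eV.

E_6 = 448 eV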